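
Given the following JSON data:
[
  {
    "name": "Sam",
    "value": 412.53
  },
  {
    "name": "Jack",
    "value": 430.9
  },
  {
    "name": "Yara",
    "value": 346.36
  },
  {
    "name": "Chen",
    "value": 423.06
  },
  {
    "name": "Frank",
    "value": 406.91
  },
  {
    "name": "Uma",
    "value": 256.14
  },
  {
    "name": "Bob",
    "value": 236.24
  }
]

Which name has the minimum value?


Comparing values:
  Sam: 412.53
  Jack: 430.9
  Yara: 346.36
  Chen: 423.06
  Frank: 406.91
  Uma: 256.14
  Bob: 236.24
Minimum: Bob (236.24)

ANSWER: Bob


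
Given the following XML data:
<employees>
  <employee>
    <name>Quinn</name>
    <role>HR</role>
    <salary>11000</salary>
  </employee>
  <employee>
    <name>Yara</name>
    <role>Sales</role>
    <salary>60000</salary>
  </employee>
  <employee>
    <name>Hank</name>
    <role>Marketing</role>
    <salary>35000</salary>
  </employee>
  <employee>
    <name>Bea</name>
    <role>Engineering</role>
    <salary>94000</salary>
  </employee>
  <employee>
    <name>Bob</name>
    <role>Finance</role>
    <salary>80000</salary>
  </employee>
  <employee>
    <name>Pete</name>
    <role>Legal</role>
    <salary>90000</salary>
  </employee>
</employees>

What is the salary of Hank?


Searching for <employee> with <name>Hank</name>
Found at position 3
<salary>35000</salary>

ANSWER: 35000


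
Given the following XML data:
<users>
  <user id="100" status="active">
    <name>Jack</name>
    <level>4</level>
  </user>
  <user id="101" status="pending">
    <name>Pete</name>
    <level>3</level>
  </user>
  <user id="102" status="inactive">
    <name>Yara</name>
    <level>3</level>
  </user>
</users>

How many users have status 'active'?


Counting users with status='active':
  Jack (id=100) -> MATCH
Count: 1

ANSWER: 1


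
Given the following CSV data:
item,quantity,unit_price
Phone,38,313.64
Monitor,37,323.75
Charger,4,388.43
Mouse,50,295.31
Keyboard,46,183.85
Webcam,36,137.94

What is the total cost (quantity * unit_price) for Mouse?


Row: Mouse
quantity = 50
unit_price = 295.31
total = 50 * 295.31 = 14765.5

ANSWER: 14765.5


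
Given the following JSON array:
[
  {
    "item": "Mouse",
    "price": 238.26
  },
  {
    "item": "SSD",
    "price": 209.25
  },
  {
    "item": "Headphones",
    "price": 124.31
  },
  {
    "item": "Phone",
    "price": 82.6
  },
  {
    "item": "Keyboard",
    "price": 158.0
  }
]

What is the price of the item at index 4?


Array index 4 -> Keyboard
price = 158.0

ANSWER: 158.0


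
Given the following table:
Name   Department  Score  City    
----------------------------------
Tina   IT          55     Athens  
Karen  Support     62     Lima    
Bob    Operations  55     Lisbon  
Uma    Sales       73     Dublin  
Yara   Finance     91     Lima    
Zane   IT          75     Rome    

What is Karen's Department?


Row 2: Karen
Department = Support

ANSWER: Support


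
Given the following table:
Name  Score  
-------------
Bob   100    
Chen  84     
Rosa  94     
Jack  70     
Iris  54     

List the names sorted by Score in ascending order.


Sorting by Score (ascending):
  Iris: 54
  Jack: 70
  Chen: 84
  Rosa: 94
  Bob: 100


ANSWER: Iris, Jack, Chen, Rosa, Bob


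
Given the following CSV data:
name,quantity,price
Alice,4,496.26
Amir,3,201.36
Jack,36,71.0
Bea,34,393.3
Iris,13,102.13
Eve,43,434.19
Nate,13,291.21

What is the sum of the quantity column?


Values in 'quantity' column:
  Row 1: 4
  Row 2: 3
  Row 3: 36
  Row 4: 34
  Row 5: 13
  Row 6: 43
  Row 7: 13
Sum = 4 + 3 + 36 + 34 + 13 + 43 + 13 = 146

ANSWER: 146


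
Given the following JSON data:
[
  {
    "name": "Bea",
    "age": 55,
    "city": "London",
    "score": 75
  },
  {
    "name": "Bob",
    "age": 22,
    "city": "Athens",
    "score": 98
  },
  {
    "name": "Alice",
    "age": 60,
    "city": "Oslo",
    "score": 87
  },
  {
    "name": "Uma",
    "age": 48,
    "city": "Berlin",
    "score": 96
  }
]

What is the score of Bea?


Looking up record where name = Bea
Record index: 0
Field 'score' = 75

ANSWER: 75


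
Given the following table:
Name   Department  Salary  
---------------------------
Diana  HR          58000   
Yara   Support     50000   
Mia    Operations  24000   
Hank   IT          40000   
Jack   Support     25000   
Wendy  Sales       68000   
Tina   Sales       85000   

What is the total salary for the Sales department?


Sales department members:
  Wendy: 68000
  Tina: 85000
Total = 68000 + 85000 = 153000

ANSWER: 153000


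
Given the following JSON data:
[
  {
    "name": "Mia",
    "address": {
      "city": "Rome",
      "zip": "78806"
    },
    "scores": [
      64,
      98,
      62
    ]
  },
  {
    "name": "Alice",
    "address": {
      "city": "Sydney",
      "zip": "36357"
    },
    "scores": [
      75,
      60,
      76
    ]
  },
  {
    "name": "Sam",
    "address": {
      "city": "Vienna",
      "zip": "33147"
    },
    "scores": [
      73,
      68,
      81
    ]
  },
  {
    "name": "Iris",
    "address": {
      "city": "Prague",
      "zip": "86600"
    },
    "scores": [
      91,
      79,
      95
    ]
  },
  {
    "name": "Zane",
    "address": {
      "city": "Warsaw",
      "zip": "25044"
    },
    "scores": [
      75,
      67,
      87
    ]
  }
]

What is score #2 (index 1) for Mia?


Path: records[0].scores[1]
Value: 98

ANSWER: 98


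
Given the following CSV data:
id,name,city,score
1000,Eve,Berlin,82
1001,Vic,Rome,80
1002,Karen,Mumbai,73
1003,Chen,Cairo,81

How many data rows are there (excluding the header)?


Counting rows (excluding header):
Header: id,name,city,score
Data rows: 4

ANSWER: 4


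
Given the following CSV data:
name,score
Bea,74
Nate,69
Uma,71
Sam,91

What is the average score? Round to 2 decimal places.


Scores: 74, 69, 71, 91
Sum = 305
Count = 4
Average = 305 / 4 = 76.25

ANSWER: 76.25


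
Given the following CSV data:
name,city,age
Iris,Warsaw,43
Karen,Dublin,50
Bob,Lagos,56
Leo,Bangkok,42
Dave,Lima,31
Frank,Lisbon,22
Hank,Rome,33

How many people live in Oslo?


Scanning city column for 'Oslo':
Total matches: 0

ANSWER: 0


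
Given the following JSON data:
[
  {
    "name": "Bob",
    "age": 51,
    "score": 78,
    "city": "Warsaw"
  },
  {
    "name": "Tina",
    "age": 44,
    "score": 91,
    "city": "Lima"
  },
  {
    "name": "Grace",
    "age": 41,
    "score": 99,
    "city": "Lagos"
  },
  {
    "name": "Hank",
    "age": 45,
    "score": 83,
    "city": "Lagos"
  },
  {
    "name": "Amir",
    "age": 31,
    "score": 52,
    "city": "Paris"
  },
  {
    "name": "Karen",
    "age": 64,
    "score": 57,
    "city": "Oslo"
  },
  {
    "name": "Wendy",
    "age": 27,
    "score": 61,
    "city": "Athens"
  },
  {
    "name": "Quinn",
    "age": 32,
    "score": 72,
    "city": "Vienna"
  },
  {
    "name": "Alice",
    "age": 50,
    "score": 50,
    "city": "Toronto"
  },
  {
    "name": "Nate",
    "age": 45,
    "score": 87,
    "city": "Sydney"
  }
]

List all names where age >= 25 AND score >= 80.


Checking both conditions:
  Bob (age=51, score=78) -> no
  Tina (age=44, score=91) -> YES
  Grace (age=41, score=99) -> YES
  Hank (age=45, score=83) -> YES
  Amir (age=31, score=52) -> no
  Karen (age=64, score=57) -> no
  Wendy (age=27, score=61) -> no
  Quinn (age=32, score=72) -> no
  Alice (age=50, score=50) -> no
  Nate (age=45, score=87) -> YES


ANSWER: Tina, Grace, Hank, Nate


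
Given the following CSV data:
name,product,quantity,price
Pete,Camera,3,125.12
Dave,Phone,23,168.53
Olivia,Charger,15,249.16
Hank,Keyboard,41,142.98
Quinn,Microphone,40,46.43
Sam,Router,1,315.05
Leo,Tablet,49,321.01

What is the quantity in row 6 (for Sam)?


Row 6: Sam
Column 'quantity' = 1

ANSWER: 1


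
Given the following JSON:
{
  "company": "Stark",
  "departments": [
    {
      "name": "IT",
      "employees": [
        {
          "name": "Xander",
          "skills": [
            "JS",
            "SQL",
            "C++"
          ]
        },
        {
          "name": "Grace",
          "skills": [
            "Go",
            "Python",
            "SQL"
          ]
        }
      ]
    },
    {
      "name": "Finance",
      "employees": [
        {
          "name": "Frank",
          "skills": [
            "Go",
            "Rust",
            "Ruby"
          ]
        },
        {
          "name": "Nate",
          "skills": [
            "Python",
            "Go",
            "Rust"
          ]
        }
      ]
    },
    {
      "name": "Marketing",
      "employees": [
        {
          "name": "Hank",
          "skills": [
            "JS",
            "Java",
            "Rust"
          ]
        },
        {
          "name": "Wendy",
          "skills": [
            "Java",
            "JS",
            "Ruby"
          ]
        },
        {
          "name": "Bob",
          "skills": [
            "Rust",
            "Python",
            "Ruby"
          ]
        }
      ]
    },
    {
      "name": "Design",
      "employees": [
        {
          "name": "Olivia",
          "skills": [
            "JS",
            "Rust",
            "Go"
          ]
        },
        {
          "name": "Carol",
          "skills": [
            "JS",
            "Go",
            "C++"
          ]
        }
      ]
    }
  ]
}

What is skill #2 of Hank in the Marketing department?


Path: departments[2].employees[0].skills[1]
Value: Java

ANSWER: Java


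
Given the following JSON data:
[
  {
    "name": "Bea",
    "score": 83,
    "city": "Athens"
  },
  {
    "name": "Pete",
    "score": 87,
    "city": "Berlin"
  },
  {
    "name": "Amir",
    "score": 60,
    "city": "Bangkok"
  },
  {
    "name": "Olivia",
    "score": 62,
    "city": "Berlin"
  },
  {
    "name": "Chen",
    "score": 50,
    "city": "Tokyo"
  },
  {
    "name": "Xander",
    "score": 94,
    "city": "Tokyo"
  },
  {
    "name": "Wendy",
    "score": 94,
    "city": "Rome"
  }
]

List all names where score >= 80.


Filtering records where score >= 80:
  Bea (score=83) -> YES
  Pete (score=87) -> YES
  Amir (score=60) -> no
  Olivia (score=62) -> no
  Chen (score=50) -> no
  Xander (score=94) -> YES
  Wendy (score=94) -> YES


ANSWER: Bea, Pete, Xander, Wendy


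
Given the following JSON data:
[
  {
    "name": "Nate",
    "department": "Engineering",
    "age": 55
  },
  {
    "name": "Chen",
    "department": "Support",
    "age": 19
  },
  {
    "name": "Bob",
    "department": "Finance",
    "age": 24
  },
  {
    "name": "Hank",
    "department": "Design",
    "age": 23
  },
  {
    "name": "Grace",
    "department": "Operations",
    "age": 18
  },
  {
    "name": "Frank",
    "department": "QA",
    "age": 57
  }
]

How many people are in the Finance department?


Scanning records for department = Finance
  Record 2: Bob
Count: 1

ANSWER: 1


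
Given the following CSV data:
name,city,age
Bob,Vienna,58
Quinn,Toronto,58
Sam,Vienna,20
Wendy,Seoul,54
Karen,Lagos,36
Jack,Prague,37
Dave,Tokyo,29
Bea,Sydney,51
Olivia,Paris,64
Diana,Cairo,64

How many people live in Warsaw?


Scanning city column for 'Warsaw':
Total matches: 0

ANSWER: 0


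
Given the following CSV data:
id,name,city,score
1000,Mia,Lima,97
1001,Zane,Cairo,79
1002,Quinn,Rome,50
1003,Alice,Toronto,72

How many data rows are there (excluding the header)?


Counting rows (excluding header):
Header: id,name,city,score
Data rows: 4

ANSWER: 4


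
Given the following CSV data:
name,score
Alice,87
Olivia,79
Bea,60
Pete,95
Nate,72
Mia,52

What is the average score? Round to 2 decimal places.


Scores: 87, 79, 60, 95, 72, 52
Sum = 445
Count = 6
Average = 445 / 6 = 74.17

ANSWER: 74.17


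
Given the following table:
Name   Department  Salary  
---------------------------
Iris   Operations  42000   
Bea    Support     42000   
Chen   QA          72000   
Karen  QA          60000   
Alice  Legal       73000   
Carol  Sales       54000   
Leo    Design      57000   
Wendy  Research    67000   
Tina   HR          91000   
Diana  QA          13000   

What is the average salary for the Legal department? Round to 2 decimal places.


Legal department members:
  Alice: 73000
Sum = 73000
Count = 1
Average = 73000 / 1 = 73000.00

ANSWER: 73000.00


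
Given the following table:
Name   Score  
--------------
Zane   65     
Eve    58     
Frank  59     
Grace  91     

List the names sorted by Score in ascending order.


Sorting by Score (ascending):
  Eve: 58
  Frank: 59
  Zane: 65
  Grace: 91


ANSWER: Eve, Frank, Zane, Grace


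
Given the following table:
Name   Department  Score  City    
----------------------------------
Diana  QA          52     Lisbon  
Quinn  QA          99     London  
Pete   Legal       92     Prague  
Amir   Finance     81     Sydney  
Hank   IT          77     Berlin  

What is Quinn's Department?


Row 2: Quinn
Department = QA

ANSWER: QA


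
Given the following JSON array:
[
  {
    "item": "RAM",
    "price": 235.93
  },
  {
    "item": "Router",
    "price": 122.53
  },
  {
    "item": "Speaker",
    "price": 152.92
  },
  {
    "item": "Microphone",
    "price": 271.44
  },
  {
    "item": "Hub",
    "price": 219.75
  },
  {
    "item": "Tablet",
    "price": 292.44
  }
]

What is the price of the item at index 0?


Array index 0 -> RAM
price = 235.93

ANSWER: 235.93


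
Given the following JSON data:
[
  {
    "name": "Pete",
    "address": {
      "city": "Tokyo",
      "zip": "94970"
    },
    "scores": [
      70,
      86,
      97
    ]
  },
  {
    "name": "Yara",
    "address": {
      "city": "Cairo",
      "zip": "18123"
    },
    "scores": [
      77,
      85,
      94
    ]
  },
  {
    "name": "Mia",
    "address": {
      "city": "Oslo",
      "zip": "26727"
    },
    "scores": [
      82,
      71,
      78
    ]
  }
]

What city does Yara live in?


Path: records[1].address.city
Value: Cairo

ANSWER: Cairo


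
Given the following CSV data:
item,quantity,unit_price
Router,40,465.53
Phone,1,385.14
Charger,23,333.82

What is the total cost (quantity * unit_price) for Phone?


Row: Phone
quantity = 1
unit_price = 385.14
total = 1 * 385.14 = 385.14

ANSWER: 385.14


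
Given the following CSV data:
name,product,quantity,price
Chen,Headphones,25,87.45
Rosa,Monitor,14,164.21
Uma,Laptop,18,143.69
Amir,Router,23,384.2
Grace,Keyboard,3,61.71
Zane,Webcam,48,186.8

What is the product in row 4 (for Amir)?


Row 4: Amir
Column 'product' = Router

ANSWER: Router


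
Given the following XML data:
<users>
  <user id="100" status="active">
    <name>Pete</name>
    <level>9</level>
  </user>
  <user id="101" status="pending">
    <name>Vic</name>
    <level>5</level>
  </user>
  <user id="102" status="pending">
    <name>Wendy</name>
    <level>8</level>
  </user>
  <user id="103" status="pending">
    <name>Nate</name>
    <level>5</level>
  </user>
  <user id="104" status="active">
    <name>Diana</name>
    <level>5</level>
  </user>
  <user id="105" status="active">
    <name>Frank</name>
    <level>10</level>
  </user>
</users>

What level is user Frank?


Finding user: Frank
<level>10</level>

ANSWER: 10


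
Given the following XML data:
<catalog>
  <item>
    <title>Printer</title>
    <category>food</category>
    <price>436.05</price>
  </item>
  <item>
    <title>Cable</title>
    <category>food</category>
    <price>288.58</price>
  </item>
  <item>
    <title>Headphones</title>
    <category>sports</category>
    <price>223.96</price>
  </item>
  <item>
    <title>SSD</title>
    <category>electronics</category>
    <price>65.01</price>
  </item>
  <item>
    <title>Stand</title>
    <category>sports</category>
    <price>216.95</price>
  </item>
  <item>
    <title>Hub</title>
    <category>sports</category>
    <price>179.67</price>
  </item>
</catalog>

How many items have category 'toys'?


Scanning <item> elements for <category>toys</category>:
Count: 0

ANSWER: 0


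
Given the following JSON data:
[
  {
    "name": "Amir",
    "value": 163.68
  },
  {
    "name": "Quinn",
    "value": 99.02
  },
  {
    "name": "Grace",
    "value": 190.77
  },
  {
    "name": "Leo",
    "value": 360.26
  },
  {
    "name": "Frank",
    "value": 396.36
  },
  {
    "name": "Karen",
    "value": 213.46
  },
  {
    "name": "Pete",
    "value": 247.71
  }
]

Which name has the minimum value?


Comparing values:
  Amir: 163.68
  Quinn: 99.02
  Grace: 190.77
  Leo: 360.26
  Frank: 396.36
  Karen: 213.46
  Pete: 247.71
Minimum: Quinn (99.02)

ANSWER: Quinn


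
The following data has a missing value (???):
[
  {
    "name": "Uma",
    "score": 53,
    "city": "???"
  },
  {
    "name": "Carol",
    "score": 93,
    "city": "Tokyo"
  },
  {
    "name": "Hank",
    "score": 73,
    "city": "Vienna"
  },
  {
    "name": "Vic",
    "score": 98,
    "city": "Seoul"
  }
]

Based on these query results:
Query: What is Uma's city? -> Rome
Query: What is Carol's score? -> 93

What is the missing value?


The missing value is Uma's city
From query: Uma's city = Rome

ANSWER: Rome


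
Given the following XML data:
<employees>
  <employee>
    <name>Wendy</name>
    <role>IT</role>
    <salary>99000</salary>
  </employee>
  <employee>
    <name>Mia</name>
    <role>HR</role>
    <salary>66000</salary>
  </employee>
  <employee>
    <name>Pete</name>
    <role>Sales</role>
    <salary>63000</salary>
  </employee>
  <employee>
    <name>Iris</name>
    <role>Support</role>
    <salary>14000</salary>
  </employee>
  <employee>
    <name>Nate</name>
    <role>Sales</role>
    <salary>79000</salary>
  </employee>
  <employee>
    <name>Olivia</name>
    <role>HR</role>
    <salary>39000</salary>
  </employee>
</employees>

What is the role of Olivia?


Searching for <employee> with <name>Olivia</name>
Found at position 6
<role>HR</role>

ANSWER: HR


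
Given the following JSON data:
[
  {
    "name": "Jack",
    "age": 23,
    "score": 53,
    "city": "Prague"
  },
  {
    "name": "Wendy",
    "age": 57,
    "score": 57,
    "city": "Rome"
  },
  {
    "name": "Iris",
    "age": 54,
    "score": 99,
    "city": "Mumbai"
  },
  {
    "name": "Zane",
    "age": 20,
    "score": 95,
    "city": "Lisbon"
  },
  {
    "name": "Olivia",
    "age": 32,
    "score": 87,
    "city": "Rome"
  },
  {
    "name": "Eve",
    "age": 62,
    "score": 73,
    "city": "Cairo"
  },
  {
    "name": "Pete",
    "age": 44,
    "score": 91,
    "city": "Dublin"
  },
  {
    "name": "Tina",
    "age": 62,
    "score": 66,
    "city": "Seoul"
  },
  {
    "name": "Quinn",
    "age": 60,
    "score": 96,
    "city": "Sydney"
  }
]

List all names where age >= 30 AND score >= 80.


Checking both conditions:
  Jack (age=23, score=53) -> no
  Wendy (age=57, score=57) -> no
  Iris (age=54, score=99) -> YES
  Zane (age=20, score=95) -> no
  Olivia (age=32, score=87) -> YES
  Eve (age=62, score=73) -> no
  Pete (age=44, score=91) -> YES
  Tina (age=62, score=66) -> no
  Quinn (age=60, score=96) -> YES


ANSWER: Iris, Olivia, Pete, Quinn


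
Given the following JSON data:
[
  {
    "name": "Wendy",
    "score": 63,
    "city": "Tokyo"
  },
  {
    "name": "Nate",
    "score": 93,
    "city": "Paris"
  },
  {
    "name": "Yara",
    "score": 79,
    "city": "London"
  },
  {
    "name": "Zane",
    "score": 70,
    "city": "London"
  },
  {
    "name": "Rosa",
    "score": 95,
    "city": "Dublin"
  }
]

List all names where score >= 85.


Filtering records where score >= 85:
  Wendy (score=63) -> no
  Nate (score=93) -> YES
  Yara (score=79) -> no
  Zane (score=70) -> no
  Rosa (score=95) -> YES


ANSWER: Nate, Rosa


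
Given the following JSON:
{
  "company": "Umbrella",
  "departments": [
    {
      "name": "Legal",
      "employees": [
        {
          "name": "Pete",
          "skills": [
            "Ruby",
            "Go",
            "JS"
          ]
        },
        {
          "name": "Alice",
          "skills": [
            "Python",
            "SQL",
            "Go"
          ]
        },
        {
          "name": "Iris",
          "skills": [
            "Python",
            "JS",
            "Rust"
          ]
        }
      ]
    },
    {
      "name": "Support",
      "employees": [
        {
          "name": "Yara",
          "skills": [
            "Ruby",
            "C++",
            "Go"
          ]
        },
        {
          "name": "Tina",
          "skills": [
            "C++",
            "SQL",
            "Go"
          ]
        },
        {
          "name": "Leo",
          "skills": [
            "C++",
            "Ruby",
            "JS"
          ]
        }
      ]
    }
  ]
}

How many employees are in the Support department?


Path: departments[1].employees
Count: 3

ANSWER: 3


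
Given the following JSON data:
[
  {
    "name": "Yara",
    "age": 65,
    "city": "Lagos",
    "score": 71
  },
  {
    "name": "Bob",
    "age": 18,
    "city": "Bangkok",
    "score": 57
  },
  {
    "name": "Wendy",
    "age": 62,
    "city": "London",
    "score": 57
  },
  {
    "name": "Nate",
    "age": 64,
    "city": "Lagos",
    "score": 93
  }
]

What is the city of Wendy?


Looking up record where name = Wendy
Record index: 2
Field 'city' = London

ANSWER: London


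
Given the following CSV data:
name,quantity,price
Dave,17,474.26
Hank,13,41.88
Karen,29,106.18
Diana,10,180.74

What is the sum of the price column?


Values in 'price' column:
  Row 1: 474.26
  Row 2: 41.88
  Row 3: 106.18
  Row 4: 180.74
Sum = 474.26 + 41.88 + 106.18 + 180.74 = 803.06

ANSWER: 803.06


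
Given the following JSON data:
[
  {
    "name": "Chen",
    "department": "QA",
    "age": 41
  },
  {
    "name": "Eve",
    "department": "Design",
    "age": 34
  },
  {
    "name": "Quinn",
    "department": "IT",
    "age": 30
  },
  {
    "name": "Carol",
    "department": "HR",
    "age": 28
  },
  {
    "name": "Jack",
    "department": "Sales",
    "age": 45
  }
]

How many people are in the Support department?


Scanning records for department = Support
  No matches found
Count: 0

ANSWER: 0


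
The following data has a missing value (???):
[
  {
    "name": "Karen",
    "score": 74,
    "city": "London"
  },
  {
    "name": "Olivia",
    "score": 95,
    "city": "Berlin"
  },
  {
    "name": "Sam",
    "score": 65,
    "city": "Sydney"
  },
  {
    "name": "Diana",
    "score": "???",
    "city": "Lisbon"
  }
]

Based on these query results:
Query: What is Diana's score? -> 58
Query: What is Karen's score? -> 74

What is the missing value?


The missing value is Diana's score
From query: Diana's score = 58

ANSWER: 58


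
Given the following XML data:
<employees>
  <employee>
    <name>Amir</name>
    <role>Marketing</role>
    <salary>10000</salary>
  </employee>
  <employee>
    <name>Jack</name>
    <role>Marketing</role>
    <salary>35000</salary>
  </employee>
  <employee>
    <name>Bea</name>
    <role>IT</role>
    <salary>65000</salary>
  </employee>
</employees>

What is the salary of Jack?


Searching for <employee> with <name>Jack</name>
Found at position 2
<salary>35000</salary>

ANSWER: 35000


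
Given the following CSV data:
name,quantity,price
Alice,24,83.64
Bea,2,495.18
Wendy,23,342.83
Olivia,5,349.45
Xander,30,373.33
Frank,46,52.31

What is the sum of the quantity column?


Values in 'quantity' column:
  Row 1: 24
  Row 2: 2
  Row 3: 23
  Row 4: 5
  Row 5: 30
  Row 6: 46
Sum = 24 + 2 + 23 + 5 + 30 + 46 = 130

ANSWER: 130


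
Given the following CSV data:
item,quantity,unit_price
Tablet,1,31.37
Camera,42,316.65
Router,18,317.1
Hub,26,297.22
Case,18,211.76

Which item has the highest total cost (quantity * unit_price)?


Computing row totals:
  Tablet: 31.37
  Camera: 13299.3
  Router: 5707.8
  Hub: 7727.72
  Case: 3811.68
Maximum: Camera (13299.3)

ANSWER: Camera


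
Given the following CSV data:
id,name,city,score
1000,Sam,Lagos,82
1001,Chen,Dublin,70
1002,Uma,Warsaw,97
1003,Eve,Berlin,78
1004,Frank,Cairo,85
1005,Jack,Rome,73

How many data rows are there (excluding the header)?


Counting rows (excluding header):
Header: id,name,city,score
Data rows: 6

ANSWER: 6


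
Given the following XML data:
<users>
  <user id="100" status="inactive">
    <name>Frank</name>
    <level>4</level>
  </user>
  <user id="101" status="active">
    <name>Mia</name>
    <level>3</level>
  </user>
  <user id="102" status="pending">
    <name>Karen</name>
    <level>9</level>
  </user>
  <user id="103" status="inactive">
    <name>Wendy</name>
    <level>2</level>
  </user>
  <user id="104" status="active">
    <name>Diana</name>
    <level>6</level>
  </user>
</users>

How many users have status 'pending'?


Counting users with status='pending':
  Karen (id=102) -> MATCH
Count: 1

ANSWER: 1


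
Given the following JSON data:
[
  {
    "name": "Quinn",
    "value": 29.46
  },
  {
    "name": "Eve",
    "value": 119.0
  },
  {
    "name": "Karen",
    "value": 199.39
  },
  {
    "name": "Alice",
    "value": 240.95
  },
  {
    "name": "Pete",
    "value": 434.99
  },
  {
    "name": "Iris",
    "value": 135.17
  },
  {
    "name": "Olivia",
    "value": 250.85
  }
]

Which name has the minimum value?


Comparing values:
  Quinn: 29.46
  Eve: 119.0
  Karen: 199.39
  Alice: 240.95
  Pete: 434.99
  Iris: 135.17
  Olivia: 250.85
Minimum: Quinn (29.46)

ANSWER: Quinn


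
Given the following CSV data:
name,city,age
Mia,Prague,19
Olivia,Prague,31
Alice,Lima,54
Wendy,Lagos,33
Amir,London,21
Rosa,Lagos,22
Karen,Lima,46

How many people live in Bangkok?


Scanning city column for 'Bangkok':
Total matches: 0

ANSWER: 0


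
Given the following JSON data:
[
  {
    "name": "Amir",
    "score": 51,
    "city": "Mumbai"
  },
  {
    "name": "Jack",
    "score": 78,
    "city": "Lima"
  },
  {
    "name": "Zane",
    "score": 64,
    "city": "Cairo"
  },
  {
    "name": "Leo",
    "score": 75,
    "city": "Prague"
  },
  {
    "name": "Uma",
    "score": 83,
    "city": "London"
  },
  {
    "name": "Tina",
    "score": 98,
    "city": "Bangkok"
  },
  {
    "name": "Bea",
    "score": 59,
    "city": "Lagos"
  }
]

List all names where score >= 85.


Filtering records where score >= 85:
  Amir (score=51) -> no
  Jack (score=78) -> no
  Zane (score=64) -> no
  Leo (score=75) -> no
  Uma (score=83) -> no
  Tina (score=98) -> YES
  Bea (score=59) -> no


ANSWER: Tina


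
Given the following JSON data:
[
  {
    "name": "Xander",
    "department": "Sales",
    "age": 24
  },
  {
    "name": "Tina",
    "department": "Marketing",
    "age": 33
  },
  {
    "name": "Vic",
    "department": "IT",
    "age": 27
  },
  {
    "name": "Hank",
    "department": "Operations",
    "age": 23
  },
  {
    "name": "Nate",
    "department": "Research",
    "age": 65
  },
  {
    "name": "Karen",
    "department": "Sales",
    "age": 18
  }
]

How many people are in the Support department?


Scanning records for department = Support
  No matches found
Count: 0

ANSWER: 0


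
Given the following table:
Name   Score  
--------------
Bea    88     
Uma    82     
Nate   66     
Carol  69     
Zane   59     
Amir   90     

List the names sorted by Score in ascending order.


Sorting by Score (ascending):
  Zane: 59
  Nate: 66
  Carol: 69
  Uma: 82
  Bea: 88
  Amir: 90


ANSWER: Zane, Nate, Carol, Uma, Bea, Amir


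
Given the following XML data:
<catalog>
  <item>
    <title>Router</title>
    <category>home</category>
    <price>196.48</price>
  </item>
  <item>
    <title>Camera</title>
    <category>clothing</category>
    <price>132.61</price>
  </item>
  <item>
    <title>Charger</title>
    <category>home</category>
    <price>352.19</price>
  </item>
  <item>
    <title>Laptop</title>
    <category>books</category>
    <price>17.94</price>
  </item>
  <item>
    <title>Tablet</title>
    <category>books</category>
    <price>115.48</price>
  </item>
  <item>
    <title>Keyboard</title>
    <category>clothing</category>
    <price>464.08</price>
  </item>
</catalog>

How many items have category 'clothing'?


Scanning <item> elements for <category>clothing</category>:
  Item 2: Camera -> MATCH
  Item 6: Keyboard -> MATCH
Count: 2

ANSWER: 2


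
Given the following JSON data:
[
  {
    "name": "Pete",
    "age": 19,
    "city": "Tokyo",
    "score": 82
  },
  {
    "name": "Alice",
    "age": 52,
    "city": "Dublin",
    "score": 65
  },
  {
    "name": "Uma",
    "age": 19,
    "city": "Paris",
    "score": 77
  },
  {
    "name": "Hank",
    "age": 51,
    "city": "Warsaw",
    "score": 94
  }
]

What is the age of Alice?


Looking up record where name = Alice
Record index: 1
Field 'age' = 52

ANSWER: 52


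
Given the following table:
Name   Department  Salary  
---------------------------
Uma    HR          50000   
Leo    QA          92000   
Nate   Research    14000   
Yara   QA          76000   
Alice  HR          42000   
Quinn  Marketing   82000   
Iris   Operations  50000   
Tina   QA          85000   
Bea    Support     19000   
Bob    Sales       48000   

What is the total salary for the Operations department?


Operations department members:
  Iris: 50000
Total = 50000 = 50000

ANSWER: 50000


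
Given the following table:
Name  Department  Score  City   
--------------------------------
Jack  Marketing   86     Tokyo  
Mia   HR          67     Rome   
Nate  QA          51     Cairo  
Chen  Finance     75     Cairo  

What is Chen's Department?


Row 4: Chen
Department = Finance

ANSWER: Finance


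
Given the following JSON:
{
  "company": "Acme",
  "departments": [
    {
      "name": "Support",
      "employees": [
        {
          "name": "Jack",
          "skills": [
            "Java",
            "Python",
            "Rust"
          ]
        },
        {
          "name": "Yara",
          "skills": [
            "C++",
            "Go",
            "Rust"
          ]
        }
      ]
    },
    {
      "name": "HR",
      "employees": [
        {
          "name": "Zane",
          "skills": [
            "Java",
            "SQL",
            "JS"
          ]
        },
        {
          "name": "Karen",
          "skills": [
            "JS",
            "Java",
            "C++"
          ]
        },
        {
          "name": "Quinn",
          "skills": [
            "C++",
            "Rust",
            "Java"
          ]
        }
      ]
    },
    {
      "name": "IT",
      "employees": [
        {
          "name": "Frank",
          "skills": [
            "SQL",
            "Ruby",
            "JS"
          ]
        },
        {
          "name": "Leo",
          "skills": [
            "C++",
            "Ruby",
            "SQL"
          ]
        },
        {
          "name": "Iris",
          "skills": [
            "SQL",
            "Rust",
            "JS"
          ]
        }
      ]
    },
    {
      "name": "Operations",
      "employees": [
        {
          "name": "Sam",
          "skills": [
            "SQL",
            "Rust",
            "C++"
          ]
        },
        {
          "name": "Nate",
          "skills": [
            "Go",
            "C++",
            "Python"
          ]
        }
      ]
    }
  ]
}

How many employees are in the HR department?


Path: departments[1].employees
Count: 3

ANSWER: 3


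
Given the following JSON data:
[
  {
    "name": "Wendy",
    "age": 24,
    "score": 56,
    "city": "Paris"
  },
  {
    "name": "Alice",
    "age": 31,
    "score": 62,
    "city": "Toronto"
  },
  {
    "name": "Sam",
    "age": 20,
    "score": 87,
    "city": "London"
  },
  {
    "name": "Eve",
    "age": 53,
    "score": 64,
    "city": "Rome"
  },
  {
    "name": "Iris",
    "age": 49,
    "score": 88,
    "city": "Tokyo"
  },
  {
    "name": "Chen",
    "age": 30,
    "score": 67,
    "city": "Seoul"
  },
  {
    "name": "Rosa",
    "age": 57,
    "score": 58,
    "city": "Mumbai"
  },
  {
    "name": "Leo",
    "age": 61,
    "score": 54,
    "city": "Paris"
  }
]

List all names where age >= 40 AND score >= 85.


Checking both conditions:
  Wendy (age=24, score=56) -> no
  Alice (age=31, score=62) -> no
  Sam (age=20, score=87) -> no
  Eve (age=53, score=64) -> no
  Iris (age=49, score=88) -> YES
  Chen (age=30, score=67) -> no
  Rosa (age=57, score=58) -> no
  Leo (age=61, score=54) -> no


ANSWER: Iris


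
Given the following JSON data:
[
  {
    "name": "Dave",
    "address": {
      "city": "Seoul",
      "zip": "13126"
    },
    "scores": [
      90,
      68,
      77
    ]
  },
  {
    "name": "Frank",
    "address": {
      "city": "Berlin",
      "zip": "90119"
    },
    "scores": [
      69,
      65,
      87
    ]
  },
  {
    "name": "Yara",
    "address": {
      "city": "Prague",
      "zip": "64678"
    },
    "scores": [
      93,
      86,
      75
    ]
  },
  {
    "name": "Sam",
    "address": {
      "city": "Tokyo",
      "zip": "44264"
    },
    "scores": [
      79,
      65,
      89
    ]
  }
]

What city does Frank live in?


Path: records[1].address.city
Value: Berlin

ANSWER: Berlin


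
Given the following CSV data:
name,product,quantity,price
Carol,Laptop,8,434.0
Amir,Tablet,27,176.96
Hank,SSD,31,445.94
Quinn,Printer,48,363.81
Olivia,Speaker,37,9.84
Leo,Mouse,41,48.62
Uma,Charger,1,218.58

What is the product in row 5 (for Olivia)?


Row 5: Olivia
Column 'product' = Speaker

ANSWER: Speaker


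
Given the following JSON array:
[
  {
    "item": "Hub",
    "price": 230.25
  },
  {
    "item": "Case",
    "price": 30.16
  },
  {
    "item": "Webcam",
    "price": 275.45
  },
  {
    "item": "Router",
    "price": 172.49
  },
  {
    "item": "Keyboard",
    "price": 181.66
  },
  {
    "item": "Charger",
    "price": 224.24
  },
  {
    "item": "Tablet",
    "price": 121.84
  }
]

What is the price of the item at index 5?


Array index 5 -> Charger
price = 224.24

ANSWER: 224.24


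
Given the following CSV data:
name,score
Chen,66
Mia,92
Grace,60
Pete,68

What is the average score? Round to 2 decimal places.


Scores: 66, 92, 60, 68
Sum = 286
Count = 4
Average = 286 / 4 = 71.50

ANSWER: 71.50


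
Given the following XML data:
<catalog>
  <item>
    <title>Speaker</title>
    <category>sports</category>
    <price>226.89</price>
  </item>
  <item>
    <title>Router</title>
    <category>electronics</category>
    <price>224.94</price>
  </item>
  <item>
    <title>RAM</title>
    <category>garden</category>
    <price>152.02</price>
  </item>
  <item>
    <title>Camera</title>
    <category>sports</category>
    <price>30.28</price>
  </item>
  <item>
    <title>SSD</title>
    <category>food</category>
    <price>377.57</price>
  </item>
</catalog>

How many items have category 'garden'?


Scanning <item> elements for <category>garden</category>:
  Item 3: RAM -> MATCH
Count: 1

ANSWER: 1


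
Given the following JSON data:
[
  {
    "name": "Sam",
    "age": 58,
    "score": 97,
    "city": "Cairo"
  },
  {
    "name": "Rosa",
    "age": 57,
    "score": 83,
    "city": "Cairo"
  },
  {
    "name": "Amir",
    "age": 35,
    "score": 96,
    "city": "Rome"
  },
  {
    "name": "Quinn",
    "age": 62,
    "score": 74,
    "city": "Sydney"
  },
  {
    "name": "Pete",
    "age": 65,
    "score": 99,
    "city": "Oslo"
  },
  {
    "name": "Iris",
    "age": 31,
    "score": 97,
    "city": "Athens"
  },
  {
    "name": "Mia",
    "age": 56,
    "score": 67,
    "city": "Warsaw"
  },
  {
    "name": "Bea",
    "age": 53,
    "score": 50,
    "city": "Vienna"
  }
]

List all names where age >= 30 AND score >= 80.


Checking both conditions:
  Sam (age=58, score=97) -> YES
  Rosa (age=57, score=83) -> YES
  Amir (age=35, score=96) -> YES
  Quinn (age=62, score=74) -> no
  Pete (age=65, score=99) -> YES
  Iris (age=31, score=97) -> YES
  Mia (age=56, score=67) -> no
  Bea (age=53, score=50) -> no


ANSWER: Sam, Rosa, Amir, Pete, Iris


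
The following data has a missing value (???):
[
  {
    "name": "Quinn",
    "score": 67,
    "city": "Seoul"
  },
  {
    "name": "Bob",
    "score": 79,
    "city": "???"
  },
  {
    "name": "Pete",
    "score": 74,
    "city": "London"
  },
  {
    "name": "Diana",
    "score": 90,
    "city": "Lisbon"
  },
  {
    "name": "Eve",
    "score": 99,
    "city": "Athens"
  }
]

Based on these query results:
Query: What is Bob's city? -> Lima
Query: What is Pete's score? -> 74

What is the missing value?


The missing value is Bob's city
From query: Bob's city = Lima

ANSWER: Lima


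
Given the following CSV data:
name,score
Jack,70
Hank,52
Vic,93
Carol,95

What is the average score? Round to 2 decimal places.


Scores: 70, 52, 93, 95
Sum = 310
Count = 4
Average = 310 / 4 = 77.50

ANSWER: 77.50


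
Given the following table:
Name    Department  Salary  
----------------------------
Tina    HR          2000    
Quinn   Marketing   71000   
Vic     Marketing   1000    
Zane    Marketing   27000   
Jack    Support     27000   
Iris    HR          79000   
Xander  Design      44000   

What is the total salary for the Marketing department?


Marketing department members:
  Quinn: 71000
  Vic: 1000
  Zane: 27000
Total = 71000 + 1000 + 27000 = 99000

ANSWER: 99000


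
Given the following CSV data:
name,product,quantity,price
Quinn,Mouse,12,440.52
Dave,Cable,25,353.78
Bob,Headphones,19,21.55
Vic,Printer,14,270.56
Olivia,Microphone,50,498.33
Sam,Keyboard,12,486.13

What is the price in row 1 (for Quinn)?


Row 1: Quinn
Column 'price' = 440.52

ANSWER: 440.52


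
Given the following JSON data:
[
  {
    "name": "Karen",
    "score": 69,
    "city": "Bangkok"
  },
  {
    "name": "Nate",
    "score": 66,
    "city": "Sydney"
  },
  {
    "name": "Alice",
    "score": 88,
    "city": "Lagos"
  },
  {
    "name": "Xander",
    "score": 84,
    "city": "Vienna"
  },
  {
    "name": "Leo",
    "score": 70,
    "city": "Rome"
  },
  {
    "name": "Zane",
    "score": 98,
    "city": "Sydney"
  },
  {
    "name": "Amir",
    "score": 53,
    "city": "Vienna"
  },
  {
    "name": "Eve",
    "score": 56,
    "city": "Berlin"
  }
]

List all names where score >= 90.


Filtering records where score >= 90:
  Karen (score=69) -> no
  Nate (score=66) -> no
  Alice (score=88) -> no
  Xander (score=84) -> no
  Leo (score=70) -> no
  Zane (score=98) -> YES
  Amir (score=53) -> no
  Eve (score=56) -> no


ANSWER: Zane


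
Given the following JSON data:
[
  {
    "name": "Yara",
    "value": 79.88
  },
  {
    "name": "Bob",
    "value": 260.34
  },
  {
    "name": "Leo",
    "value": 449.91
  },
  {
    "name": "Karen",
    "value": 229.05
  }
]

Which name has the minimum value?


Comparing values:
  Yara: 79.88
  Bob: 260.34
  Leo: 449.91
  Karen: 229.05
Minimum: Yara (79.88)

ANSWER: Yara


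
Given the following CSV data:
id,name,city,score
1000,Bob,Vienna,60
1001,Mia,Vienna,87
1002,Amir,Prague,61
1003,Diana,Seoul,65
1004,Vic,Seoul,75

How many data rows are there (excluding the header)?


Counting rows (excluding header):
Header: id,name,city,score
Data rows: 5

ANSWER: 5


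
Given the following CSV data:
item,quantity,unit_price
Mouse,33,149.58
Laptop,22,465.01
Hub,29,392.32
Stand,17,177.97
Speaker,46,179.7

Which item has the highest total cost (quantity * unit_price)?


Computing row totals:
  Mouse: 4936.14
  Laptop: 10230.22
  Hub: 11377.28
  Stand: 3025.49
  Speaker: 8266.2
Maximum: Hub (11377.28)

ANSWER: Hub


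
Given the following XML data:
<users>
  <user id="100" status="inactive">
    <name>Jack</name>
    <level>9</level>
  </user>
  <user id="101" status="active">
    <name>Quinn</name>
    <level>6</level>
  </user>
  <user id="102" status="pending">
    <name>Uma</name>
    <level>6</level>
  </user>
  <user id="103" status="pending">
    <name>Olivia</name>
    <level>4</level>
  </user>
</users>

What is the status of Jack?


Finding user with name = Jack
user id="100" status="inactive"

ANSWER: inactive


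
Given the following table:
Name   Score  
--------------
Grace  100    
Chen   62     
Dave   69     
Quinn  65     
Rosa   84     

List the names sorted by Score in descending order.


Sorting by Score (descending):
  Grace: 100
  Rosa: 84
  Dave: 69
  Quinn: 65
  Chen: 62


ANSWER: Grace, Rosa, Dave, Quinn, Chen


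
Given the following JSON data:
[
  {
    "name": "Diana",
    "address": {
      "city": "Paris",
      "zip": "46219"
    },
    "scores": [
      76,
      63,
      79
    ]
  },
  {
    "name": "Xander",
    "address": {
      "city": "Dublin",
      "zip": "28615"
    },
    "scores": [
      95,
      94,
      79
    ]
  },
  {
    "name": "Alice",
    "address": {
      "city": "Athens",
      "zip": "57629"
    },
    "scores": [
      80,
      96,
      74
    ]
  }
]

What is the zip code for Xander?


Path: records[1].address.zip
Value: 28615

ANSWER: 28615
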